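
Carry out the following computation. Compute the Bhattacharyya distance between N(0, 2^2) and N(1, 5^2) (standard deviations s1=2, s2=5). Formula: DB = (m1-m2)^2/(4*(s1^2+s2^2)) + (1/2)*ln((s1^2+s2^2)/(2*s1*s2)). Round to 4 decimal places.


Bhattacharyya distance between two Gaussians:
DB = (m1-m2)^2/(4*(s1^2+s2^2)) + (1/2)*ln((s1^2+s2^2)/(2*s1*s2)).
(m1-m2)^2 = (-1)^2 = 1.
s1^2+s2^2 = 4 + 25 = 29.
term1 = 1/116 = 0.008621.
term2 = 0.5*ln(29/20.0) = 0.185782.
DB = 0.008621 + 0.185782 = 0.1944

0.1944


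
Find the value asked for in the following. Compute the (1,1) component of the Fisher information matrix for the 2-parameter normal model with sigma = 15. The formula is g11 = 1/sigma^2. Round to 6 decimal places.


For the 2-parameter normal family, the Fisher metric has:
  g11 = 1/sigma^2, g22 = 2/sigma^2.
sigma = 15, sigma^2 = 225.
g11 = 0.004444

0.004444


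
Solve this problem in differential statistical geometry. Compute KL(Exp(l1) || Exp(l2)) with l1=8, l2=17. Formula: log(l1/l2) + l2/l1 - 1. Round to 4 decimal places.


KL divergence for exponential family:
KL = log(l1/l2) + l2/l1 - 1.
log(8/17) = -0.753772.
17/8 = 2.125.
KL = -0.753772 + 2.125 - 1 = 0.3712

0.3712


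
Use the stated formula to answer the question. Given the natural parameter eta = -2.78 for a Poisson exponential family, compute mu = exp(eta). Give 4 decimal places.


Expectation parameter for Poisson exponential family:
mu = exp(eta).
eta = -2.78.
mu = exp(-2.78) = 0.0620

0.0620


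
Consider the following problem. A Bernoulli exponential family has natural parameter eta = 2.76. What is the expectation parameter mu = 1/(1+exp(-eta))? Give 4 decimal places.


Dual coordinate (expectation parameter) for Bernoulli:
mu = 1/(1+exp(-eta)).
eta = 2.76.
exp(-eta) = exp(-2.76) = 0.063292.
mu = 1/(1+0.063292) = 0.9405

0.9405


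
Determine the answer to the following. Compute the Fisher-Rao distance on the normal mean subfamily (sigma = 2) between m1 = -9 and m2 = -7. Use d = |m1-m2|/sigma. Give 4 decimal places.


On the fixed-variance normal subfamily, geodesic distance = |m1-m2|/sigma.
|-9 - -7| = 2.
sigma = 2.
d = 2/2 = 1.0000

1.0000


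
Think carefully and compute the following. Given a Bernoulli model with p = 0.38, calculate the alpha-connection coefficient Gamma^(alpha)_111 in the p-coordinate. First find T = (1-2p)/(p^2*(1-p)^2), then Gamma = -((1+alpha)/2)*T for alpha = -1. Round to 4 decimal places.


Skewness (Amari-Chentsov) tensor: T = (1-2p)/(p^2*(1-p)^2).
p = 0.38, 1-2p = 0.24, p^2 = 0.1444, (1-p)^2 = 0.3844.
T = 0.24/(0.1444 * 0.3844) = 4.323751.
In the p-coordinate, Gamma^(alpha) = Gamma^(0) - (alpha/2)*T with Gamma^(0) = (1/2)*g'(p) = -T/2,
so Gamma^(alpha) = -((1+alpha)/2)*T.
alpha = -1, -(1+alpha)/2 = 0.0.
Gamma = 0.0 * 4.323751 = 0.0000

0.0000


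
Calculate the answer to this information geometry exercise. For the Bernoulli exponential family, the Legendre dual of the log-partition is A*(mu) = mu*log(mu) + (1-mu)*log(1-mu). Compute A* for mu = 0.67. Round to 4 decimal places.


Legendre transform for Bernoulli:
A*(mu) = mu*log(mu) + (1-mu)*log(1-mu).
mu = 0.67, 1-mu = 0.33.
mu*log(mu) = 0.67*log(0.67) = -0.26832.
(1-mu)*log(1-mu) = 0.33*log(0.33) = -0.365859.
A* = -0.26832 + -0.365859 = -0.6342

-0.6342


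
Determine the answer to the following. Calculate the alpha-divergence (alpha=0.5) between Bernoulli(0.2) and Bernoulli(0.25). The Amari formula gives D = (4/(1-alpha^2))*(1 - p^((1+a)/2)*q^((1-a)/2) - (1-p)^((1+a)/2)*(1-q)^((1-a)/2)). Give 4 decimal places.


Amari alpha-divergence:
D = (4/(1-alpha^2))*(1 - p^((1+a)/2)*q^((1-a)/2) - (1-p)^((1+a)/2)*(1-q)^((1-a)/2)).
alpha = 0.5, p = 0.2, q = 0.25.
e1 = (1+alpha)/2 = 0.75, e2 = (1-alpha)/2 = 0.25.
t1 = p^e1 * q^e2 = 0.2^0.75 * 0.25^0.25 = 0.211474.
t2 = (1-p)^e1 * (1-q)^e2 = 0.8^0.75 * 0.75^0.25 = 0.787196.
4/(1-alpha^2) = 5.333333.
D = 5.333333*(1 - 0.211474 - 0.787196) = 0.0071

0.0071


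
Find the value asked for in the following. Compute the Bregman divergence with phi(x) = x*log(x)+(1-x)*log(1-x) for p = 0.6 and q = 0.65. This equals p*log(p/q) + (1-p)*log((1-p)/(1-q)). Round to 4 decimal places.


Bregman divergence with negative entropy generator:
D = p*log(p/q) + (1-p)*log((1-p)/(1-q)).
p = 0.6, q = 0.65.
p*log(p/q) = 0.6*log(0.6/0.65) = -0.048026.
(1-p)*log((1-p)/(1-q)) = 0.4*log(0.4/0.35) = 0.053413.
D = -0.048026 + 0.053413 = 0.0054

0.0054


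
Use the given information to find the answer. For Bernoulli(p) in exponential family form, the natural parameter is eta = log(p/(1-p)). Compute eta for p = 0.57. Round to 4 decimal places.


Natural parameter for Bernoulli: eta = log(p/(1-p)).
p = 0.57, 1-p = 0.43.
p/(1-p) = 1.325581.
eta = log(1.325581) = 0.2819

0.2819


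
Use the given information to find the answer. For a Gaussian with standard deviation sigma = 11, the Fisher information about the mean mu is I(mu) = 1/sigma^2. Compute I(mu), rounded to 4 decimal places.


The Fisher information for the mean of a normal distribution is I(mu) = 1/sigma^2.
sigma = 11, so sigma^2 = 121.
I(mu) = 1/121 = 0.0083

0.0083


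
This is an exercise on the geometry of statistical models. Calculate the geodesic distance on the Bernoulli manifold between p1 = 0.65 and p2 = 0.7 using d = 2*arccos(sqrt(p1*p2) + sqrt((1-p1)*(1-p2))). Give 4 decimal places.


Geodesic distance on Bernoulli manifold:
d(p1,p2) = 2*arccos(sqrt(p1*p2) + sqrt((1-p1)*(1-p2))).
sqrt(p1*p2) = sqrt(0.65*0.7) = 0.674537.
sqrt((1-p1)*(1-p2)) = sqrt(0.35*0.3) = 0.324037.
arg = 0.674537 + 0.324037 = 0.998574.
d = 2*arccos(0.998574) = 0.1068

0.1068


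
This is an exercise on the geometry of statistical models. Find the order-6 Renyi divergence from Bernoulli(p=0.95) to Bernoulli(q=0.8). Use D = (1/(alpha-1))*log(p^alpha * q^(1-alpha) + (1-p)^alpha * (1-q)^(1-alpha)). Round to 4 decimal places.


Renyi divergence of order alpha between Bernoulli distributions:
D = (1/(alpha-1))*log(p^alpha * q^(1-alpha) + (1-p)^alpha * (1-q)^(1-alpha)).
alpha = 6, p = 0.95, q = 0.8.
p^alpha * q^(1-alpha) = 0.95^6 * 0.8^-5 = 2.243322.
(1-p)^alpha * (1-q)^(1-alpha) = 0.05^6 * 0.2^-5 = 4.9e-05.
sum = 2.243322 + 4.9e-05 = 2.243371.
D = (1/5)*log(2.243371) = 0.1616

0.1616


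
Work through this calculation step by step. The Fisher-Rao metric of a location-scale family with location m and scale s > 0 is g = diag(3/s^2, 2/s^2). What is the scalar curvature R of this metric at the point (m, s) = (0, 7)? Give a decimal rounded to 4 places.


The metric has the form g = (A dm^2 + B ds^2)/s^2 with A = 3, B = 2.
Substitute u = sqrt(A/B)*m: g = B*(du^2 + ds^2)/s^2, i.e. B times the
Poincare upper half-plane metric, which has constant Gaussian curvature -1.
Scaling a 2D metric by a constant c divides the Gaussian curvature by c,
so K = -1/B = -1/(2) = -0.5000 everywhere (the point (m, s) = (0, 7) is irrelevant:
the curvature is constant).
Scalar curvature in dimension 2: R = 2K = -2/(2) = -1.0000.

-1.0000


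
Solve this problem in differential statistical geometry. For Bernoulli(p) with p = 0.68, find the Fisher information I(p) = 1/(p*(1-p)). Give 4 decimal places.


For Bernoulli(p), Fisher information is I(p) = 1/(p*(1-p)).
p = 0.68, 1-p = 0.32.
p*(1-p) = 0.2176.
I(p) = 1/0.2176 = 4.5956

4.5956


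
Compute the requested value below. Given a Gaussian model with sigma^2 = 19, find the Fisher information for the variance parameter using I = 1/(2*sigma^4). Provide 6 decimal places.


Fisher information for variance: I(sigma^2) = 1/(2*sigma^4).
sigma^2 = 19, so sigma^4 = 361.
I = 1/(2*361) = 1/722 = 0.001385

0.001385


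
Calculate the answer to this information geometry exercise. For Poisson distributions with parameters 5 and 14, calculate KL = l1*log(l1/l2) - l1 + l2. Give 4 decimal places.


KL divergence for Poisson:
KL = l1*log(l1/l2) - l1 + l2.
l1 = 5, l2 = 14.
log(5/14) = -1.029619.
l1*log(l1/l2) = 5 * -1.029619 = -5.148097.
KL = -5.148097 - 5 + 14 = 3.8519

3.8519


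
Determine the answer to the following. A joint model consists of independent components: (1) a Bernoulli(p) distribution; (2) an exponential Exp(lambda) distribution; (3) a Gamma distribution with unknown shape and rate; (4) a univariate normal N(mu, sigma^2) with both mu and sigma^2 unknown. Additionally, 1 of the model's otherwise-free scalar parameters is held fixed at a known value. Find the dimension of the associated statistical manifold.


The dimension of a statistical manifold equals the number of free
(independent) real parameters of the model. For a product of independent
blocks the parameter counts add.
- Bernoulli (p): 1.
- exponential (lambda): 1.
- Gamma (shape, rate): 2.
- normal (mu, sigma^2): 2.
Total = 1 + 1 + 2 + 2 = 6.
1 parameter(s) fixed at known values: 6 - 1 = 5.
Dimension = 5

5


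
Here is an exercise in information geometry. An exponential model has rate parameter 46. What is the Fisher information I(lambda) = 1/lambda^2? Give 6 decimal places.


Fisher information for exponential: I(lambda) = 1/lambda^2.
lambda = 46, lambda^2 = 2116.
I = 1/2116 = 0.000473

0.000473


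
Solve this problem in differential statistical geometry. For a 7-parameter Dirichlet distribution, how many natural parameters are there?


Exponential family dimension calculation:
Dirichlet with 7 components has 7 natural parameters.

7


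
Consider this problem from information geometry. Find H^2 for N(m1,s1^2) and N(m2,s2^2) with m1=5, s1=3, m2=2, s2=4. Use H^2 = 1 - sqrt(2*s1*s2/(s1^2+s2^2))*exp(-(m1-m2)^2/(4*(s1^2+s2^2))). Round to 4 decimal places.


Squared Hellinger distance for Gaussians:
H^2 = 1 - sqrt(2*s1*s2/(s1^2+s2^2)) * exp(-(m1-m2)^2/(4*(s1^2+s2^2))).
s1^2 = 9, s2^2 = 16, s1^2+s2^2 = 25.
sqrt(2*3*4/(25)) = 0.979796.
(m1-m2)^2 = (3)^2 = 9.
exp(-9/(4*25)) = exp(-0.09) = 0.913931.
H^2 = 1 - 0.979796*0.913931 = 0.1045

0.1045


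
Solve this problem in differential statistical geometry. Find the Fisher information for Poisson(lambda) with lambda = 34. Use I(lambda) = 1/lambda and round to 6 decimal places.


Fisher information for Poisson: I(lambda) = 1/lambda.
lambda = 34.
I(lambda) = 1/34 = 0.029412

0.029412


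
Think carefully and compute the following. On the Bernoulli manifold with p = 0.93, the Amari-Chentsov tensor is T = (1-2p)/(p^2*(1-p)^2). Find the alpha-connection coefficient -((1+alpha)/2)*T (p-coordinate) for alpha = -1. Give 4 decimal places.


Skewness (Amari-Chentsov) tensor: T = (1-2p)/(p^2*(1-p)^2).
p = 0.93, 1-2p = -0.86, p^2 = 0.8649, (1-p)^2 = 0.0049.
T = -0.86/(0.8649 * 0.0049) = -202.92543.
In the p-coordinate, Gamma^(alpha) = Gamma^(0) - (alpha/2)*T with Gamma^(0) = (1/2)*g'(p) = -T/2,
so Gamma^(alpha) = -((1+alpha)/2)*T.
alpha = -1, -(1+alpha)/2 = 0.0.
Gamma = 0.0 * -202.92543 = 0.0000

0.0000


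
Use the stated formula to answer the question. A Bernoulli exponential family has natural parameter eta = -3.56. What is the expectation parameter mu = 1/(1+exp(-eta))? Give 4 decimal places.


Dual coordinate (expectation parameter) for Bernoulli:
mu = 1/(1+exp(-eta)).
eta = -3.56.
exp(-eta) = exp(3.56) = 35.163197.
mu = 1/(1+35.163197) = 0.0277

0.0277


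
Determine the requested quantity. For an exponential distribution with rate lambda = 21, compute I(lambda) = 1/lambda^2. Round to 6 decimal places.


Fisher information for exponential: I(lambda) = 1/lambda^2.
lambda = 21, lambda^2 = 441.
I = 1/441 = 0.002268

0.002268


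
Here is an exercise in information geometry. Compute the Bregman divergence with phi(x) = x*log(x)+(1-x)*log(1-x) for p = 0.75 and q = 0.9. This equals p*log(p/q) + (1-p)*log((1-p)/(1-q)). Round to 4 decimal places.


Bregman divergence with negative entropy generator:
D = p*log(p/q) + (1-p)*log((1-p)/(1-q)).
p = 0.75, q = 0.9.
p*log(p/q) = 0.75*log(0.75/0.9) = -0.136741.
(1-p)*log((1-p)/(1-q)) = 0.25*log(0.25/0.1) = 0.229073.
D = -0.136741 + 0.229073 = 0.0923

0.0923


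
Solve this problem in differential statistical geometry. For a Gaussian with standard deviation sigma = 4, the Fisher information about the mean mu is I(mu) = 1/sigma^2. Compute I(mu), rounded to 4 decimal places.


The Fisher information for the mean of a normal distribution is I(mu) = 1/sigma^2.
sigma = 4, so sigma^2 = 16.
I(mu) = 1/16 = 0.0625

0.0625


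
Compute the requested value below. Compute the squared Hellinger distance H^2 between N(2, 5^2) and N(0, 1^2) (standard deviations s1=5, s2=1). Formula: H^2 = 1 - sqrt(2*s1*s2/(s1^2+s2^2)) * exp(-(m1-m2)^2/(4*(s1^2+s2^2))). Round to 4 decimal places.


Squared Hellinger distance for Gaussians:
H^2 = 1 - sqrt(2*s1*s2/(s1^2+s2^2)) * exp(-(m1-m2)^2/(4*(s1^2+s2^2))).
s1^2 = 25, s2^2 = 1, s1^2+s2^2 = 26.
sqrt(2*5*1/(26)) = 0.620174.
(m1-m2)^2 = (2)^2 = 4.
exp(-4/(4*26)) = exp(-0.038462) = 0.962269.
H^2 = 1 - 0.620174*0.962269 = 0.4032

0.4032


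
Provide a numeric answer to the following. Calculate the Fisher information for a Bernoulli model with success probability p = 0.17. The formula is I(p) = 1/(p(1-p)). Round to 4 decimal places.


For Bernoulli(p), Fisher information is I(p) = 1/(p*(1-p)).
p = 0.17, 1-p = 0.83.
p*(1-p) = 0.1411.
I(p) = 1/0.1411 = 7.0872

7.0872


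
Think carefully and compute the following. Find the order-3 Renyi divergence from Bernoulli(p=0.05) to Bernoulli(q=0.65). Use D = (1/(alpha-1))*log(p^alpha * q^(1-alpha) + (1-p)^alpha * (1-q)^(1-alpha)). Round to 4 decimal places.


Renyi divergence of order alpha between Bernoulli distributions:
D = (1/(alpha-1))*log(p^alpha * q^(1-alpha) + (1-p)^alpha * (1-q)^(1-alpha)).
alpha = 3, p = 0.05, q = 0.65.
p^alpha * q^(1-alpha) = 0.05^3 * 0.65^-2 = 0.000296.
(1-p)^alpha * (1-q)^(1-alpha) = 0.95^3 * 0.35^-2 = 6.99898.
sum = 0.000296 + 6.99898 = 6.999275.
D = (1/2)*log(6.999275) = 0.9729

0.9729


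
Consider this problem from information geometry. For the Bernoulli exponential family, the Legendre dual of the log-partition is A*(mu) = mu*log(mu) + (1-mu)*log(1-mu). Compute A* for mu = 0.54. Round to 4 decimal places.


Legendre transform for Bernoulli:
A*(mu) = mu*log(mu) + (1-mu)*log(1-mu).
mu = 0.54, 1-mu = 0.46.
mu*log(mu) = 0.54*log(0.54) = -0.332741.
(1-mu)*log(1-mu) = 0.46*log(0.46) = -0.357203.
A* = -0.332741 + -0.357203 = -0.6899

-0.6899


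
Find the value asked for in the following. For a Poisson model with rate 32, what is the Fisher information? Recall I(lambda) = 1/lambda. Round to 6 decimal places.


Fisher information for Poisson: I(lambda) = 1/lambda.
lambda = 32.
I(lambda) = 1/32 = 0.031250

0.031250


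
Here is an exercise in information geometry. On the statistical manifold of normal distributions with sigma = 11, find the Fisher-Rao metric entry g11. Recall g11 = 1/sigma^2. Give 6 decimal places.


For the 2-parameter normal family, the Fisher metric has:
  g11 = 1/sigma^2, g22 = 2/sigma^2.
sigma = 11, sigma^2 = 121.
g11 = 0.008264

0.008264


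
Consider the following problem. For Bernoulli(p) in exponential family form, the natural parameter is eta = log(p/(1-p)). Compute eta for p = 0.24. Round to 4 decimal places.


Natural parameter for Bernoulli: eta = log(p/(1-p)).
p = 0.24, 1-p = 0.76.
p/(1-p) = 0.315789.
eta = log(0.315789) = -1.1527

-1.1527


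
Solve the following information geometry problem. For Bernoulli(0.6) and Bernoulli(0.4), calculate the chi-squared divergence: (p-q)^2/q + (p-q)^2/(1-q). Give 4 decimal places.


Chi-squared divergence between Bernoulli distributions:
chi^2 = (p-q)^2/q + (p-q)^2/(1-q).
p = 0.6, q = 0.4, p-q = 0.2.
(p-q)^2 = 0.04.
term1 = 0.04/0.4 = 0.1.
term2 = 0.04/0.6 = 0.066667.
chi^2 = 0.1 + 0.066667 = 0.1667

0.1667


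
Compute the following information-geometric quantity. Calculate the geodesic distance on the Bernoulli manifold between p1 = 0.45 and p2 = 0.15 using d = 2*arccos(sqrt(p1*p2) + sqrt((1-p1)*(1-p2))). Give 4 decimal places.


Geodesic distance on Bernoulli manifold:
d(p1,p2) = 2*arccos(sqrt(p1*p2) + sqrt((1-p1)*(1-p2))).
sqrt(p1*p2) = sqrt(0.45*0.15) = 0.259808.
sqrt((1-p1)*(1-p2)) = sqrt(0.55*0.85) = 0.68374.
arg = 0.259808 + 0.68374 = 0.943547.
d = 2*arccos(0.943547) = 0.6752

0.6752


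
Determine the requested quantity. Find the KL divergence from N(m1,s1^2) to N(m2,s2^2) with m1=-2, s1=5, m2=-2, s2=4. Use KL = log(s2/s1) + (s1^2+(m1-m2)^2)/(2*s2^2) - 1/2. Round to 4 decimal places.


KL divergence between normal distributions:
KL = log(s2/s1) + (s1^2 + (m1-m2)^2)/(2*s2^2) - 1/2.
log(4/5) = -0.223144.
(5^2 + (-2--2)^2)/(2*4^2) = (25 + 0)/32 = 0.78125.
KL = -0.223144 + 0.78125 - 0.5 = 0.0581

0.0581


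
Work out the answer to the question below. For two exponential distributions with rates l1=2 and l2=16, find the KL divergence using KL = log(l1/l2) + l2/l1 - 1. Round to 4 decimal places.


KL divergence for exponential family:
KL = log(l1/l2) + l2/l1 - 1.
log(2/16) = -2.079442.
16/2 = 8.0.
KL = -2.079442 + 8.0 - 1 = 4.9206

4.9206


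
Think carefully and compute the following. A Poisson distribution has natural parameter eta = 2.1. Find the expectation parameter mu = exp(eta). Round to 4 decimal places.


Expectation parameter for Poisson exponential family:
mu = exp(eta).
eta = 2.1.
mu = exp(2.1) = 8.1662

8.1662


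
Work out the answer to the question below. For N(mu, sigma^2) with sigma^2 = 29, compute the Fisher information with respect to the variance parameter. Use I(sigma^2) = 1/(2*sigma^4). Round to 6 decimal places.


Fisher information for variance: I(sigma^2) = 1/(2*sigma^4).
sigma^2 = 29, so sigma^4 = 841.
I = 1/(2*841) = 1/1682 = 0.000595

0.000595


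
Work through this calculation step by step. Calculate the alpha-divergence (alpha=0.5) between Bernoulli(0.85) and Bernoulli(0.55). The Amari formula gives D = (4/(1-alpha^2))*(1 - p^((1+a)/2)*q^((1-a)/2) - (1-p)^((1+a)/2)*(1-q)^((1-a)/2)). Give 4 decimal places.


Amari alpha-divergence:
D = (4/(1-alpha^2))*(1 - p^((1+a)/2)*q^((1-a)/2) - (1-p)^((1+a)/2)*(1-q)^((1-a)/2)).
alpha = 0.5, p = 0.85, q = 0.55.
e1 = (1+alpha)/2 = 0.75, e2 = (1-alpha)/2 = 0.25.
t1 = p^e1 * q^e2 = 0.85^0.75 * 0.55^0.25 = 0.762351.
t2 = (1-p)^e1 * (1-q)^e2 = 0.15^0.75 * 0.45^0.25 = 0.197411.
4/(1-alpha^2) = 5.333333.
D = 5.333333*(1 - 0.762351 - 0.197411) = 0.2146

0.2146


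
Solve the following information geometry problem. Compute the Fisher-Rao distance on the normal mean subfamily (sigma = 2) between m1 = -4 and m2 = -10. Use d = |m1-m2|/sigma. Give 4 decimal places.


On the fixed-variance normal subfamily, geodesic distance = |m1-m2|/sigma.
|-4 - -10| = 6.
sigma = 2.
d = 6/2 = 3.0000

3.0000


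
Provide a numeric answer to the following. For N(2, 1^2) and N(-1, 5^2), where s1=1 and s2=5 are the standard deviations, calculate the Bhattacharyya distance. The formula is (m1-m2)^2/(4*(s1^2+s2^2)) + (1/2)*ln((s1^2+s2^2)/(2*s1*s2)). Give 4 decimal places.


Bhattacharyya distance between two Gaussians:
DB = (m1-m2)^2/(4*(s1^2+s2^2)) + (1/2)*ln((s1^2+s2^2)/(2*s1*s2)).
(m1-m2)^2 = (3)^2 = 9.
s1^2+s2^2 = 1 + 25 = 26.
term1 = 9/104 = 0.086538.
term2 = 0.5*ln(26/10.0) = 0.477756.
DB = 0.086538 + 0.477756 = 0.5643

0.5643


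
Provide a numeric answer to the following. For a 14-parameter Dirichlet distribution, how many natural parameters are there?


Exponential family dimension calculation:
Dirichlet with 14 components has 14 natural parameters.

14


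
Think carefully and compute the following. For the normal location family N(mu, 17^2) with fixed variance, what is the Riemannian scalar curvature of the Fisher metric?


This family has a single free parameter, so its statistical manifold
is 1-dimensional. The Riemann curvature tensor of any 1-dimensional
Riemannian manifold vanishes identically, so R = 0.

0


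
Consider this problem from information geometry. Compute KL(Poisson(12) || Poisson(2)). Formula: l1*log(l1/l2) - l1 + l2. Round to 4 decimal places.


KL divergence for Poisson:
KL = l1*log(l1/l2) - l1 + l2.
l1 = 12, l2 = 2.
log(12/2) = 1.791759.
l1*log(l1/l2) = 12 * 1.791759 = 21.501114.
KL = 21.501114 - 12 + 2 = 11.5011

11.5011


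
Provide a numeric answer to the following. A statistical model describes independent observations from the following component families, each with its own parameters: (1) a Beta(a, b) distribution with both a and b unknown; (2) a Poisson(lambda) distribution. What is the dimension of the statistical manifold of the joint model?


The dimension of a statistical manifold equals the number of free
(independent) real parameters of the model. For a product of independent
blocks the parameter counts add.
- Beta (a, b): 2.
- Poisson (lambda): 1.
Total = 2 + 1 = 3.
Dimension = 3

3


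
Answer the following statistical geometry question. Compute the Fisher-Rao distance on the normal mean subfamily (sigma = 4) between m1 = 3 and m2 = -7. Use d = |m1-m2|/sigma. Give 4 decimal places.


On the fixed-variance normal subfamily, geodesic distance = |m1-m2|/sigma.
|3 - -7| = 10.
sigma = 4.
d = 10/4 = 2.5000

2.5000


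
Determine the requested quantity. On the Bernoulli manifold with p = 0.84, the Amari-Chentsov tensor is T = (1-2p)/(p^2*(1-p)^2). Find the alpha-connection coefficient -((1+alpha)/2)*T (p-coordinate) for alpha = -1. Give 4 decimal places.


Skewness (Amari-Chentsov) tensor: T = (1-2p)/(p^2*(1-p)^2).
p = 0.84, 1-2p = -0.68, p^2 = 0.7056, (1-p)^2 = 0.0256.
T = -0.68/(0.7056 * 0.0256) = -37.645266.
In the p-coordinate, Gamma^(alpha) = Gamma^(0) - (alpha/2)*T with Gamma^(0) = (1/2)*g'(p) = -T/2,
so Gamma^(alpha) = -((1+alpha)/2)*T.
alpha = -1, -(1+alpha)/2 = 0.0.
Gamma = 0.0 * -37.645266 = 0.0000

0.0000


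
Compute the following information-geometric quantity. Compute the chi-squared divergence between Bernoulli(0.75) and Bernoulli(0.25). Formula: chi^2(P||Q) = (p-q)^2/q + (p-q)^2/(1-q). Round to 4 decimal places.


Chi-squared divergence between Bernoulli distributions:
chi^2 = (p-q)^2/q + (p-q)^2/(1-q).
p = 0.75, q = 0.25, p-q = 0.5.
(p-q)^2 = 0.25.
term1 = 0.25/0.25 = 1.0.
term2 = 0.25/0.75 = 0.333333.
chi^2 = 1.0 + 0.333333 = 1.3333

1.3333


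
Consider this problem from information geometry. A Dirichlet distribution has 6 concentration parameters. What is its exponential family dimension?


Exponential family dimension calculation:
Dirichlet with 6 components has 6 natural parameters.

6


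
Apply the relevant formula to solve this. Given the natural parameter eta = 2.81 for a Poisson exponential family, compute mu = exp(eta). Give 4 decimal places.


Expectation parameter for Poisson exponential family:
mu = exp(eta).
eta = 2.81.
mu = exp(2.81) = 16.6099

16.6099


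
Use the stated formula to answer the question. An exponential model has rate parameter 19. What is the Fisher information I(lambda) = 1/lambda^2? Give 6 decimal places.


Fisher information for exponential: I(lambda) = 1/lambda^2.
lambda = 19, lambda^2 = 361.
I = 1/361 = 0.002770

0.002770


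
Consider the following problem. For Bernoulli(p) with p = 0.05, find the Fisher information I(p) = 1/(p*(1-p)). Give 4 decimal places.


For Bernoulli(p), Fisher information is I(p) = 1/(p*(1-p)).
p = 0.05, 1-p = 0.95.
p*(1-p) = 0.0475.
I(p) = 1/0.0475 = 21.0526

21.0526


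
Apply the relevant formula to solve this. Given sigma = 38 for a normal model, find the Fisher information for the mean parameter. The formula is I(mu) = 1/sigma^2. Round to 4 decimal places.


The Fisher information for the mean of a normal distribution is I(mu) = 1/sigma^2.
sigma = 38, so sigma^2 = 1444.
I(mu) = 1/1444 = 0.0007

0.0007


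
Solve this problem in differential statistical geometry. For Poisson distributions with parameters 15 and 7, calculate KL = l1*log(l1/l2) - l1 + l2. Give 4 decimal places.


KL divergence for Poisson:
KL = l1*log(l1/l2) - l1 + l2.
l1 = 15, l2 = 7.
log(15/7) = 0.76214.
l1*log(l1/l2) = 15 * 0.76214 = 11.432101.
KL = 11.432101 - 15 + 7 = 3.4321

3.4321


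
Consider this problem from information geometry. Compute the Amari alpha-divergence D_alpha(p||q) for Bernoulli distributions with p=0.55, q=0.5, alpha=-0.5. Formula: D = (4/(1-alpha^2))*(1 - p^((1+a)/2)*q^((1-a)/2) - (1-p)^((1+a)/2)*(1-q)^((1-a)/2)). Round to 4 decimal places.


Amari alpha-divergence:
D = (4/(1-alpha^2))*(1 - p^((1+a)/2)*q^((1-a)/2) - (1-p)^((1+a)/2)*(1-q)^((1-a)/2)).
alpha = -0.5, p = 0.55, q = 0.5.
e1 = (1+alpha)/2 = 0.25, e2 = (1-alpha)/2 = 0.75.
t1 = p^e1 * q^e2 = 0.55^0.25 * 0.5^0.75 = 0.512057.
t2 = (1-p)^e1 * (1-q)^e2 = 0.45^0.25 * 0.5^0.75 = 0.487002.
4/(1-alpha^2) = 5.333333.
D = 5.333333*(1 - 0.512057 - 0.487002) = 0.0050

0.0050


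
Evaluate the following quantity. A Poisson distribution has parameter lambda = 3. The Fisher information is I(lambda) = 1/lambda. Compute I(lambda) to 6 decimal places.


Fisher information for Poisson: I(lambda) = 1/lambda.
lambda = 3.
I(lambda) = 1/3 = 0.333333

0.333333


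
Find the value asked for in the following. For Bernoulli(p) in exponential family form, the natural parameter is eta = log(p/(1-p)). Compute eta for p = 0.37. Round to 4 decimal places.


Natural parameter for Bernoulli: eta = log(p/(1-p)).
p = 0.37, 1-p = 0.63.
p/(1-p) = 0.587302.
eta = log(0.587302) = -0.5322

-0.5322


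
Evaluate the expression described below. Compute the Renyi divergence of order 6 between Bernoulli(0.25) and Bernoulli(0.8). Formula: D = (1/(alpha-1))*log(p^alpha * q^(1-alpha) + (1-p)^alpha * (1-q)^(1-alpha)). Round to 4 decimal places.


Renyi divergence of order alpha between Bernoulli distributions:
D = (1/(alpha-1))*log(p^alpha * q^(1-alpha) + (1-p)^alpha * (1-q)^(1-alpha)).
alpha = 6, p = 0.25, q = 0.8.
p^alpha * q^(1-alpha) = 0.25^6 * 0.8^-5 = 0.000745.
(1-p)^alpha * (1-q)^(1-alpha) = 0.75^6 * 0.2^-5 = 556.182861.
sum = 0.000745 + 556.182861 = 556.183606.
D = (1/5)*log(556.183606) = 1.2642

1.2642


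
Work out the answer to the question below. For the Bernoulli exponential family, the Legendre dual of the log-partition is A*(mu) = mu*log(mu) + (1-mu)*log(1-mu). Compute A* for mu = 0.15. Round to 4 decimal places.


Legendre transform for Bernoulli:
A*(mu) = mu*log(mu) + (1-mu)*log(1-mu).
mu = 0.15, 1-mu = 0.85.
mu*log(mu) = 0.15*log(0.15) = -0.284568.
(1-mu)*log(1-mu) = 0.85*log(0.85) = -0.138141.
A* = -0.284568 + -0.138141 = -0.4227

-0.4227


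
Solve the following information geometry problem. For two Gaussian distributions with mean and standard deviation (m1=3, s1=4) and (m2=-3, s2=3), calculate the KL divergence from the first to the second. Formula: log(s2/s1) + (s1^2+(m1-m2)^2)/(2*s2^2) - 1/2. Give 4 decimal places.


KL divergence between normal distributions:
KL = log(s2/s1) + (s1^2 + (m1-m2)^2)/(2*s2^2) - 1/2.
log(3/4) = -0.287682.
(4^2 + (3--3)^2)/(2*3^2) = (16 + 36)/18 = 2.888889.
KL = -0.287682 + 2.888889 - 0.5 = 2.1012

2.1012


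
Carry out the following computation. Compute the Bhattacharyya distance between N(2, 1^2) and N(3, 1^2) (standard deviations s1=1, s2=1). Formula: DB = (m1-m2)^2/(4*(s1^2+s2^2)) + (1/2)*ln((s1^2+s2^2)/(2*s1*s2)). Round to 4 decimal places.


Bhattacharyya distance between two Gaussians:
DB = (m1-m2)^2/(4*(s1^2+s2^2)) + (1/2)*ln((s1^2+s2^2)/(2*s1*s2)).
(m1-m2)^2 = (-1)^2 = 1.
s1^2+s2^2 = 1 + 1 = 2.
term1 = 1/8 = 0.125.
term2 = 0.5*ln(2/2.0) = 0.0.
DB = 0.125 + 0.0 = 0.1250

0.1250


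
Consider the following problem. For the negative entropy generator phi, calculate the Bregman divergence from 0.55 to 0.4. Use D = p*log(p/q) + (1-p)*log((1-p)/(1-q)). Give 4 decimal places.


Bregman divergence with negative entropy generator:
D = p*log(p/q) + (1-p)*log((1-p)/(1-q)).
p = 0.55, q = 0.4.
p*log(p/q) = 0.55*log(0.55/0.4) = 0.17515.
(1-p)*log((1-p)/(1-q)) = 0.45*log(0.45/0.6) = -0.129457.
D = 0.17515 + -0.129457 = 0.0457

0.0457


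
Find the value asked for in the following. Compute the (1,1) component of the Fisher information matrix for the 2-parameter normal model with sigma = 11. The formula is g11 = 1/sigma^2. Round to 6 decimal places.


For the 2-parameter normal family, the Fisher metric has:
  g11 = 1/sigma^2, g22 = 2/sigma^2.
sigma = 11, sigma^2 = 121.
g11 = 0.008264

0.008264


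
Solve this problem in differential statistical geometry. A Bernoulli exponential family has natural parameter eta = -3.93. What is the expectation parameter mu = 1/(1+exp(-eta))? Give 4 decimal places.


Dual coordinate (expectation parameter) for Bernoulli:
mu = 1/(1+exp(-eta)).
eta = -3.93.
exp(-eta) = exp(3.93) = 50.906978.
mu = 1/(1+50.906978) = 0.0193

0.0193


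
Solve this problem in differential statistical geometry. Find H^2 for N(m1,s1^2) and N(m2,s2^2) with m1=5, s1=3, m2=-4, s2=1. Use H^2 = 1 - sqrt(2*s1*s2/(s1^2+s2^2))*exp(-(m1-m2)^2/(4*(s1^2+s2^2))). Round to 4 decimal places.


Squared Hellinger distance for Gaussians:
H^2 = 1 - sqrt(2*s1*s2/(s1^2+s2^2)) * exp(-(m1-m2)^2/(4*(s1^2+s2^2))).
s1^2 = 9, s2^2 = 1, s1^2+s2^2 = 10.
sqrt(2*3*1/(10)) = 0.774597.
(m1-m2)^2 = (9)^2 = 81.
exp(-81/(4*10)) = exp(-2.025) = 0.131994.
H^2 = 1 - 0.774597*0.131994 = 0.8978

0.8978


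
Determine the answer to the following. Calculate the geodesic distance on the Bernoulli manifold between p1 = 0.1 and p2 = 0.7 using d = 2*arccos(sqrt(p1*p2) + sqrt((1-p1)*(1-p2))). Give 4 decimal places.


Geodesic distance on Bernoulli manifold:
d(p1,p2) = 2*arccos(sqrt(p1*p2) + sqrt((1-p1)*(1-p2))).
sqrt(p1*p2) = sqrt(0.1*0.7) = 0.264575.
sqrt((1-p1)*(1-p2)) = sqrt(0.9*0.3) = 0.519615.
arg = 0.264575 + 0.519615 = 0.78419.
d = 2*arccos(0.78419) = 1.3388

1.3388


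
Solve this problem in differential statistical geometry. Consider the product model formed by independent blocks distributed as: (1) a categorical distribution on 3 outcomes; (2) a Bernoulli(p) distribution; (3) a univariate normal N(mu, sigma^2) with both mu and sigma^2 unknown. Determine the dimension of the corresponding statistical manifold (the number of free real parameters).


The dimension of a statistical manifold equals the number of free
(independent) real parameters of the model. For a product of independent
blocks the parameter counts add.
- categorical on 3 outcomes (probabilities sum to 1): 3-1 = 2.
- Bernoulli (p): 1.
- normal (mu, sigma^2): 2.
Total = 2 + 1 + 2 = 5.
Dimension = 5

5


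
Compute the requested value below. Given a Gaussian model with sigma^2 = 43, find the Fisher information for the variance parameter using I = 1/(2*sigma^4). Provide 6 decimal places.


Fisher information for variance: I(sigma^2) = 1/(2*sigma^4).
sigma^2 = 43, so sigma^4 = 1849.
I = 1/(2*1849) = 1/3698 = 0.000270

0.000270


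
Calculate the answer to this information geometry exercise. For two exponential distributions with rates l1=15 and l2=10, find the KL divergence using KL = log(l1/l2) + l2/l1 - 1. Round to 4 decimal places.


KL divergence for exponential family:
KL = log(l1/l2) + l2/l1 - 1.
log(15/10) = 0.405465.
10/15 = 0.666667.
KL = 0.405465 + 0.666667 - 1 = 0.0721

0.0721


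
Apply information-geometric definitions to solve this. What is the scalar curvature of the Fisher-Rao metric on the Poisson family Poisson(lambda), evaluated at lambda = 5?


This family has a single free parameter, so its statistical manifold
is 1-dimensional. The Riemann curvature tensor of any 1-dimensional
Riemannian manifold vanishes identically, so R = 0.

0


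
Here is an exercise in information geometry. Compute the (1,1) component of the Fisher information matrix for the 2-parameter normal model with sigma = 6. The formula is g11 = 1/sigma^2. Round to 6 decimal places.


For the 2-parameter normal family, the Fisher metric has:
  g11 = 1/sigma^2, g22 = 2/sigma^2.
sigma = 6, sigma^2 = 36.
g11 = 0.027778

0.027778


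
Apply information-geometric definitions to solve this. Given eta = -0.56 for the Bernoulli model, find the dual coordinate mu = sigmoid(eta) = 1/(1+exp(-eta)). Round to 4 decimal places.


Dual coordinate (expectation parameter) for Bernoulli:
mu = 1/(1+exp(-eta)).
eta = -0.56.
exp(-eta) = exp(0.56) = 1.750673.
mu = 1/(1+1.750673) = 0.3635

0.3635


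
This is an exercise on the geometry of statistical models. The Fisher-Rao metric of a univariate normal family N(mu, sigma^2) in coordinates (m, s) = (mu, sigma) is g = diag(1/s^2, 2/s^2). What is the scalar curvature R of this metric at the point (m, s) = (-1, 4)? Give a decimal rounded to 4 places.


The metric has the form g = (A dm^2 + B ds^2)/s^2 with A = 1, B = 2.
Substitute u = sqrt(A/B)*m: g = B*(du^2 + ds^2)/s^2, i.e. B times the
Poincare upper half-plane metric, which has constant Gaussian curvature -1.
Scaling a 2D metric by a constant c divides the Gaussian curvature by c,
so K = -1/B = -1/(2) = -0.5000 everywhere (the point (m, s) = (-1, 4) is irrelevant:
the curvature is constant).
Scalar curvature in dimension 2: R = 2K = -2/(2) = -1.0000.

-1.0000


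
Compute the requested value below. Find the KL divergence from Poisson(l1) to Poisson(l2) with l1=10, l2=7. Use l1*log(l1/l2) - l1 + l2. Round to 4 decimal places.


KL divergence for Poisson:
KL = l1*log(l1/l2) - l1 + l2.
l1 = 10, l2 = 7.
log(10/7) = 0.356675.
l1*log(l1/l2) = 10 * 0.356675 = 3.566749.
KL = 3.566749 - 10 + 7 = 0.5667

0.5667


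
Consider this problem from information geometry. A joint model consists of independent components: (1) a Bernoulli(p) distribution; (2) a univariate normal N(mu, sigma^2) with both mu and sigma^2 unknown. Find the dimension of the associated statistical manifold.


The dimension of a statistical manifold equals the number of free
(independent) real parameters of the model. For a product of independent
blocks the parameter counts add.
- Bernoulli (p): 1.
- normal (mu, sigma^2): 2.
Total = 1 + 2 = 3.
Dimension = 3

3


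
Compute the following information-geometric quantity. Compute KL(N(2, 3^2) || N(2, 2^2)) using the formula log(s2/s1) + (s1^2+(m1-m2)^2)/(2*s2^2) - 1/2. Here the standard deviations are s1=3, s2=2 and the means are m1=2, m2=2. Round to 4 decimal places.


KL divergence between normal distributions:
KL = log(s2/s1) + (s1^2 + (m1-m2)^2)/(2*s2^2) - 1/2.
log(2/3) = -0.405465.
(3^2 + (2-2)^2)/(2*2^2) = (9 + 0)/8 = 1.125.
KL = -0.405465 + 1.125 - 0.5 = 0.2195

0.2195


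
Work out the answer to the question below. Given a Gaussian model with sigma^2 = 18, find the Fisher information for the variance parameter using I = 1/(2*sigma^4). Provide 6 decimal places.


Fisher information for variance: I(sigma^2) = 1/(2*sigma^4).
sigma^2 = 18, so sigma^4 = 324.
I = 1/(2*324) = 1/648 = 0.001543

0.001543


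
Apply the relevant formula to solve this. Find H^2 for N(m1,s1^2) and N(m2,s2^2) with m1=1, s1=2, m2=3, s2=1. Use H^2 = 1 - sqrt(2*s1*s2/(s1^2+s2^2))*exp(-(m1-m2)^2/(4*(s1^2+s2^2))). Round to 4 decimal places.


Squared Hellinger distance for Gaussians:
H^2 = 1 - sqrt(2*s1*s2/(s1^2+s2^2)) * exp(-(m1-m2)^2/(4*(s1^2+s2^2))).
s1^2 = 4, s2^2 = 1, s1^2+s2^2 = 5.
sqrt(2*2*1/(5)) = 0.894427.
(m1-m2)^2 = (-2)^2 = 4.
exp(-4/(4*5)) = exp(-0.2) = 0.818731.
H^2 = 1 - 0.894427*0.818731 = 0.2677

0.2677


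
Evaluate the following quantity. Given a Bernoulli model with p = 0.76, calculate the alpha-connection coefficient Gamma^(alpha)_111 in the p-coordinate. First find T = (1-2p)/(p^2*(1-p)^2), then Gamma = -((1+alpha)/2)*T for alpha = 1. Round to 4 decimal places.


Skewness (Amari-Chentsov) tensor: T = (1-2p)/(p^2*(1-p)^2).
p = 0.76, 1-2p = -0.52, p^2 = 0.5776, (1-p)^2 = 0.0576.
T = -0.52/(0.5776 * 0.0576) = -15.629809.
In the p-coordinate, Gamma^(alpha) = Gamma^(0) - (alpha/2)*T with Gamma^(0) = (1/2)*g'(p) = -T/2,
so Gamma^(alpha) = -((1+alpha)/2)*T.
alpha = 1, -(1+alpha)/2 = -1.0.
Gamma = -1.0 * -15.629809 = 15.6298

15.6298


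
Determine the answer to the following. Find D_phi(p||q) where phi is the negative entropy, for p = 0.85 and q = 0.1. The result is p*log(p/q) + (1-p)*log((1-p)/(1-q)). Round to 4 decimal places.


Bregman divergence with negative entropy generator:
D = p*log(p/q) + (1-p)*log((1-p)/(1-q)).
p = 0.85, q = 0.1.
p*log(p/q) = 0.85*log(0.85/0.1) = 1.819056.
(1-p)*log((1-p)/(1-q)) = 0.15*log(0.15/0.9) = -0.268764.
D = 1.819056 + -0.268764 = 1.5503

1.5503


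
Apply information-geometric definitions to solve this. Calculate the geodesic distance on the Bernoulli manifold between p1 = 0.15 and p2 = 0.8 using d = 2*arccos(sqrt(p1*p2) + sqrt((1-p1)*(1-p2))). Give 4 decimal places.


Geodesic distance on Bernoulli manifold:
d(p1,p2) = 2*arccos(sqrt(p1*p2) + sqrt((1-p1)*(1-p2))).
sqrt(p1*p2) = sqrt(0.15*0.8) = 0.34641.
sqrt((1-p1)*(1-p2)) = sqrt(0.85*0.2) = 0.412311.
arg = 0.34641 + 0.412311 = 0.758721.
d = 2*arccos(0.758721) = 1.4189

1.4189


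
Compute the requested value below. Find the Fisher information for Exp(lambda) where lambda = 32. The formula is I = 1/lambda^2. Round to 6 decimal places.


Fisher information for exponential: I(lambda) = 1/lambda^2.
lambda = 32, lambda^2 = 1024.
I = 1/1024 = 0.000977

0.000977


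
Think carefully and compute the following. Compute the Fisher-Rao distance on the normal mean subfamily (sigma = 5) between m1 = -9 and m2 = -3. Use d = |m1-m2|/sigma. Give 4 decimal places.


On the fixed-variance normal subfamily, geodesic distance = |m1-m2|/sigma.
|-9 - -3| = 6.
sigma = 5.
d = 6/5 = 1.2000

1.2000


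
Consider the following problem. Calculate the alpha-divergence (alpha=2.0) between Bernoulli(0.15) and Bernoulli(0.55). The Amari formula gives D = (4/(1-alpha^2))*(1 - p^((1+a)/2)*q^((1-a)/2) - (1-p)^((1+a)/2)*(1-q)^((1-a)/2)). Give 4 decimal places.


Amari alpha-divergence:
D = (4/(1-alpha^2))*(1 - p^((1+a)/2)*q^((1-a)/2) - (1-p)^((1+a)/2)*(1-q)^((1-a)/2)).
alpha = 2.0, p = 0.15, q = 0.55.
e1 = (1+alpha)/2 = 1.5, e2 = (1-alpha)/2 = -0.5.
t1 = p^e1 * q^e2 = 0.15^1.5 * 0.55^-0.5 = 0.078335.
t2 = (1-p)^e1 * (1-q)^e2 = 0.85^1.5 * 0.45^-0.5 = 1.168213.
4/(1-alpha^2) = -1.333333.
D = -1.333333*(1 - 0.078335 - 1.168213) = 0.3287

0.3287


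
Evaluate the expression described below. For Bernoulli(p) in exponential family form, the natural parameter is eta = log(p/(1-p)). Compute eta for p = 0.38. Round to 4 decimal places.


Natural parameter for Bernoulli: eta = log(p/(1-p)).
p = 0.38, 1-p = 0.62.
p/(1-p) = 0.612903.
eta = log(0.612903) = -0.4895

-0.4895


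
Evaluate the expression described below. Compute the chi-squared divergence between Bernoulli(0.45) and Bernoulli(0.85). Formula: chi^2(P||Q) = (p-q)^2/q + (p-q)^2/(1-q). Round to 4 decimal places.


Chi-squared divergence between Bernoulli distributions:
chi^2 = (p-q)^2/q + (p-q)^2/(1-q).
p = 0.45, q = 0.85, p-q = -0.4.
(p-q)^2 = 0.16.
term1 = 0.16/0.85 = 0.188235.
term2 = 0.16/0.15 = 1.066667.
chi^2 = 0.188235 + 1.066667 = 1.2549

1.2549


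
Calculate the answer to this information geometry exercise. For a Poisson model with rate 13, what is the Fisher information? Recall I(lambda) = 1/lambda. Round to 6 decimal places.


Fisher information for Poisson: I(lambda) = 1/lambda.
lambda = 13.
I(lambda) = 1/13 = 0.076923

0.076923


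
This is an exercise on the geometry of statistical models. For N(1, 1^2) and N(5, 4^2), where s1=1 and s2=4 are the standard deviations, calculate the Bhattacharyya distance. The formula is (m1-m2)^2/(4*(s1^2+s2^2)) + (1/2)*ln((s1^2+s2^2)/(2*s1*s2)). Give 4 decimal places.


Bhattacharyya distance between two Gaussians:
DB = (m1-m2)^2/(4*(s1^2+s2^2)) + (1/2)*ln((s1^2+s2^2)/(2*s1*s2)).
(m1-m2)^2 = (-4)^2 = 16.
s1^2+s2^2 = 1 + 16 = 17.
term1 = 16/68 = 0.235294.
term2 = 0.5*ln(17/8.0) = 0.376886.
DB = 0.235294 + 0.376886 = 0.6122

0.6122


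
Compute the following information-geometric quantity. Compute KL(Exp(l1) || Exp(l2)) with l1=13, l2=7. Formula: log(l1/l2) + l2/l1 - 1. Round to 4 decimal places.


KL divergence for exponential family:
KL = log(l1/l2) + l2/l1 - 1.
log(13/7) = 0.619039.
7/13 = 0.538462.
KL = 0.619039 + 0.538462 - 1 = 0.1575

0.1575


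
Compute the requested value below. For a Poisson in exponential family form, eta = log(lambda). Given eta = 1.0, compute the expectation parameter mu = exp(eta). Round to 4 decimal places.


Expectation parameter for Poisson exponential family:
mu = exp(eta).
eta = 1.0.
mu = exp(1.0) = 2.7183

2.7183


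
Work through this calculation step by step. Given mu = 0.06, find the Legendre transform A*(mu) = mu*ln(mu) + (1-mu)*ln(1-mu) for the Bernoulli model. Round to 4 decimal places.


Legendre transform for Bernoulli:
A*(mu) = mu*log(mu) + (1-mu)*log(1-mu).
mu = 0.06, 1-mu = 0.94.
mu*log(mu) = 0.06*log(0.06) = -0.168805.
(1-mu)*log(1-mu) = 0.94*log(0.94) = -0.058163.
A* = -0.168805 + -0.058163 = -0.2270

-0.2270
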